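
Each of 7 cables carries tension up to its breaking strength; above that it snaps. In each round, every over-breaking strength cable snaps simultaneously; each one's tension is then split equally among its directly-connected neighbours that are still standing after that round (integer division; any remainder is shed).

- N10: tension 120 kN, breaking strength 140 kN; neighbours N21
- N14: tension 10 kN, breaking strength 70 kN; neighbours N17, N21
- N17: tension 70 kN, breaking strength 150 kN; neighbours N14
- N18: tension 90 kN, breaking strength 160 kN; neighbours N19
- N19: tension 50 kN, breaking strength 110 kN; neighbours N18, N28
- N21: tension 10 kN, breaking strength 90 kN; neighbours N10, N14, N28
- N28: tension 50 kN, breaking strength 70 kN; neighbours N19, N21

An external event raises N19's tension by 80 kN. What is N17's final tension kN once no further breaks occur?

142

Round 1 — N19 at 130 > 110. N19 snaps.
  N19 sheds 130 kN to N18, N28: 65 each.
    N18: 90+65 = 155 ≤ 160
    N28: 50+65 = 115 > 70
Round 2 — N28 snaps.
  N28 sheds 115 kN to N21: 115 each.
    N21: 10+115 = 125 > 90
Round 3 — N21 snaps.
  N21 sheds 125 kN to N10, N14: 62 each (1 lost).
    N10: 120+62 = 182 > 140
    N14: 10+62 = 72 > 70
Round 4 — N10, N14 snap.
  N10 sheds 182 kN: no online neighbours, lost.
  N14 sheds 72 kN to N17: 72 each.
    N17: 70+72 = 142 ≤ 150
No further breaks.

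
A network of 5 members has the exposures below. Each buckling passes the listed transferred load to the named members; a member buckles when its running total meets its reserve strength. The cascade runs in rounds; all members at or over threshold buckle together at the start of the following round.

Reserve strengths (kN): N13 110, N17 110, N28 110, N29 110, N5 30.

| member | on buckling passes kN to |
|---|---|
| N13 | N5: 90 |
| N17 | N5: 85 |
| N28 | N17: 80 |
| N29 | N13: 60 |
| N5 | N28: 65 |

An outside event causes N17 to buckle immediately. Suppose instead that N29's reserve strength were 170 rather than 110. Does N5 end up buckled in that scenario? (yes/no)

With N29's reserve strength at 170:
Round 1 — N17 buckles (initial).
  N5: +85 → 85 ≥ 30
Round 2 — N5 buckles.
  N28: +65 → 65 < 110
No further bucklings.

yes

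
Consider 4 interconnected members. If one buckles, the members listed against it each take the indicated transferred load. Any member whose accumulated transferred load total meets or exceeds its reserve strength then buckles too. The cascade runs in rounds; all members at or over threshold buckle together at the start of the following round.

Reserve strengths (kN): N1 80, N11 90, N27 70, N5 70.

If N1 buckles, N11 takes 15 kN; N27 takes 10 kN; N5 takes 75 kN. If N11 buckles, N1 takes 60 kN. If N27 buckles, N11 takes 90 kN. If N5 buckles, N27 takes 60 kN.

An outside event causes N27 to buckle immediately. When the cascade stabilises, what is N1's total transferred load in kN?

Round 1 — N27 buckles (initial).
  N11: +90 → 90 ≥ 90
Round 2 — N11 buckles.
  N1: +60 → 60 < 80
No further bucklings.

60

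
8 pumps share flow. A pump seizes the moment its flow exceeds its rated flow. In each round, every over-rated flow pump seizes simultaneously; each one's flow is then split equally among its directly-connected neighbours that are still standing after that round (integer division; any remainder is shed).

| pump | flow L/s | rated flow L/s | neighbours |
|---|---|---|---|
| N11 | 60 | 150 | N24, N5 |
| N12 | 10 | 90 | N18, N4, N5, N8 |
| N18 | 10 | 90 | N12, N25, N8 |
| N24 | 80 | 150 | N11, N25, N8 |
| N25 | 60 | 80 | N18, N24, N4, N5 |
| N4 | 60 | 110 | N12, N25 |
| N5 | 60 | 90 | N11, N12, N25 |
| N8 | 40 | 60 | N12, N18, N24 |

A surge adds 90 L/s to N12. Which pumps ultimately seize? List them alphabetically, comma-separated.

Round 1 — N12 at 100 > 90. N12 seizes.
  N12 sheds 100 L/s to N18, N4, N5, N8: 25 each.
    N18: 10+25 = 35 ≤ 90
    N4: 60+25 = 85 ≤ 110
    N5: 60+25 = 85 ≤ 90
    N8: 40+25 = 65 > 60
Round 2 — N8 seizes.
  N8 sheds 65 L/s to N18, N24: 32 each (1 lost).
    N18: 35+32 = 67 ≤ 90
    N24: 80+32 = 112 ≤ 150
No further seizures.

N12, N8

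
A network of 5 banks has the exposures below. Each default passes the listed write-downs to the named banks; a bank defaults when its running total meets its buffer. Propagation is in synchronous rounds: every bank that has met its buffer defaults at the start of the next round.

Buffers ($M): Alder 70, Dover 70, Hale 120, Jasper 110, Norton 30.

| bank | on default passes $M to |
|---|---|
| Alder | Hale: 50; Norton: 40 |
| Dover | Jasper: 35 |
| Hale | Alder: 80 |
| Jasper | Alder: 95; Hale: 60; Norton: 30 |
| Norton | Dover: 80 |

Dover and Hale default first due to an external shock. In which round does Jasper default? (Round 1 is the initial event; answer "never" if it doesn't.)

Round 1 — Dover, Hale default (initial).
  Alder: +80 → 80 ≥ 70
  Jasper: +35 → 35 < 110
Round 2 — Alder defaults.
  Norton: +40 → 40 ≥ 30
Round 3 — Norton defaults.
No further defaults.

never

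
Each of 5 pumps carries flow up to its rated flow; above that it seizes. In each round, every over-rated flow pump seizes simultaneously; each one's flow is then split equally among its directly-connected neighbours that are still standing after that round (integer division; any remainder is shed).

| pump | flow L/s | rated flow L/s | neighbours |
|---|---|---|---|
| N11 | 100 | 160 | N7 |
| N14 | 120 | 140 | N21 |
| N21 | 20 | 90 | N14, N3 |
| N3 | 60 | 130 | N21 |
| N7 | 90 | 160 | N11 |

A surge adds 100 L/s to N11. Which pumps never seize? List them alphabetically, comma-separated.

N14, N21, N3

Round 1 — N11 at 200 > 160. N11 seizes.
  N11 sheds 200 L/s to N7: 200 each.
    N7: 90+200 = 290 > 160
Round 2 — N7 seizes.
  N7 sheds 290 L/s: no online neighbours, lost.
No further seizures.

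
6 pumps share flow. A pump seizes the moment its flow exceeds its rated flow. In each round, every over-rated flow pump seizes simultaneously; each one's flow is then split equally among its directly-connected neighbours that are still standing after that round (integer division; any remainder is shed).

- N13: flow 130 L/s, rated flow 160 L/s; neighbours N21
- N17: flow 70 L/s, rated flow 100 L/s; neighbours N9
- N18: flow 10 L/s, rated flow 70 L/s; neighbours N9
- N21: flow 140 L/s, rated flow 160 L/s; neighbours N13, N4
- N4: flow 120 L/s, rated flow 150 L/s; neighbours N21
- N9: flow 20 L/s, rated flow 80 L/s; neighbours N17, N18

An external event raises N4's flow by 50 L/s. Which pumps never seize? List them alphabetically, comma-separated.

N17, N18, N9

Round 1 — N4 at 170 > 150. N4 seizes.
  N4 sheds 170 L/s to N21: 170 each.
    N21: 140+170 = 310 > 160
Round 2 — N21 seizes.
  N21 sheds 310 L/s to N13: 310 each.
    N13: 130+310 = 440 > 160
Round 3 — N13 seizes.
  N13 sheds 440 L/s: no online neighbours, lost.
No further seizures.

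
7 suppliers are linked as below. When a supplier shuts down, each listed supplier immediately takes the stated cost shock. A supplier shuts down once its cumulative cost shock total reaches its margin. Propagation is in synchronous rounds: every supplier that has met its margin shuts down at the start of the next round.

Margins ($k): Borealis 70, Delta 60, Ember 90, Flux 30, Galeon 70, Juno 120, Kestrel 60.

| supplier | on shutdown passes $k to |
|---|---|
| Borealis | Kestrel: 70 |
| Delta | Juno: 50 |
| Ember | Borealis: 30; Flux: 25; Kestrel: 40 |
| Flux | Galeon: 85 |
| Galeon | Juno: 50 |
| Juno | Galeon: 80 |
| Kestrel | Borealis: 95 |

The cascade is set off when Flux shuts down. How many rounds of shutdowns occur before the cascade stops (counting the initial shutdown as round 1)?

2

Round 1 — Flux shuts down (initial).
  Galeon: +85 → 85 ≥ 70
Round 2 — Galeon shuts down.
  Juno: +50 → 50 < 120
No further shutdowns.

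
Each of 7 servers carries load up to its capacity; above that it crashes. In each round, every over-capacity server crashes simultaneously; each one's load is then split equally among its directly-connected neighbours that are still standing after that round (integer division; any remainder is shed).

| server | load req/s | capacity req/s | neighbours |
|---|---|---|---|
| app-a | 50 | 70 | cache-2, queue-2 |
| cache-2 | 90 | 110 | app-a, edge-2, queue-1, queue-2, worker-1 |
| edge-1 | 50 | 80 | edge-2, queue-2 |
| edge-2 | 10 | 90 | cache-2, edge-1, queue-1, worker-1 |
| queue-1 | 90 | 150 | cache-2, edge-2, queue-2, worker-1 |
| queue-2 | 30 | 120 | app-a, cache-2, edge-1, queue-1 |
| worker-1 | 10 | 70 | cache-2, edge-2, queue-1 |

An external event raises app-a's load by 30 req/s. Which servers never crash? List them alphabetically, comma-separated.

edge-1, edge-2, queue-1, queue-2, worker-1

Round 1 — app-a at 80 > 70. app-a crashes.
  app-a sheds 80 req/s to cache-2, queue-2: 40 each.
    cache-2: 90+40 = 130 > 110
    queue-2: 30+40 = 70 ≤ 120
Round 2 — cache-2 crashes.
  cache-2 sheds 130 req/s to edge-2, queue-1, queue-2, worker-1: 32 each (2 lost).
    edge-2: 10+32 = 42 ≤ 90
    queue-1: 90+32 = 122 ≤ 150
    queue-2: 70+32 = 102 ≤ 120
    worker-1: 10+32 = 42 ≤ 70
No further crashes.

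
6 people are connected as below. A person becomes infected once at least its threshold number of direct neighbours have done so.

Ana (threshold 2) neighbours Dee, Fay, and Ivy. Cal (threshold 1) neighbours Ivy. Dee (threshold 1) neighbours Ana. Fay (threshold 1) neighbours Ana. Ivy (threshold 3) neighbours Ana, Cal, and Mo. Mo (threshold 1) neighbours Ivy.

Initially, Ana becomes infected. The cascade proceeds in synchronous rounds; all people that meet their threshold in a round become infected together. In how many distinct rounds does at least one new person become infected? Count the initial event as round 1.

Round 1 — Ana becomes infected (initial).
Round 2 — checking thresholds:
  Dee: 1 of 1 neighbours ≥ 1, becomes infected.
  Fay: 1 of 1 neighbours ≥ 1, becomes infected.
  Ivy: 1 of 3 neighbours < 3, holds.
Round 3 — no new infections; cascade stops.

2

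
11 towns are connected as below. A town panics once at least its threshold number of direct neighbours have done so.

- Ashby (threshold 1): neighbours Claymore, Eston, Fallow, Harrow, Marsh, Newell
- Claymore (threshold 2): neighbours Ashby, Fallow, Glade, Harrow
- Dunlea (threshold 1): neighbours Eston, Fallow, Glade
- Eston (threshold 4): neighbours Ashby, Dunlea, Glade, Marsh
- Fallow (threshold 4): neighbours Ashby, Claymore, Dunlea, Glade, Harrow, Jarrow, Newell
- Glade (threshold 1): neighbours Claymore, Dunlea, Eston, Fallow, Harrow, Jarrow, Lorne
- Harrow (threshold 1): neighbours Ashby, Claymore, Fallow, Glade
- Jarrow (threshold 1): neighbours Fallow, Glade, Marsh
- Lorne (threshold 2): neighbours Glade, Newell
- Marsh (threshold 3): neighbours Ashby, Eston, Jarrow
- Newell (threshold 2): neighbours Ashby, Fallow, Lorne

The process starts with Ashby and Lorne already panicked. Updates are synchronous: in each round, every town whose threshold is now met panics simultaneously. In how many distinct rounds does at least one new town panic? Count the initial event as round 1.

3

Round 1 — Ashby, Lorne panic (initial).
Round 2 — checking thresholds:
  Claymore: 1 of 4 neighbours < 2, not yet.
  Eston: 1 of 4 neighbours < 4, not yet.
  Fallow: 1 of 7 neighbours < 4, not yet.
  Glade: 1 of 7 neighbours ≥ 1, panics.
  Harrow: 1 of 4 neighbours ≥ 1, panics.
  Marsh: 1 of 3 neighbours < 3, not yet.
  Newell: 2 of 3 neighbours ≥ 2, panics.
Round 3 — checking thresholds:
  Claymore: 3 of 4 neighbours ≥ 2, panics.
  Dunlea: 1 of 3 neighbours ≥ 1, panics.
  Eston: 2 of 4 neighbours < 4, not yet.
  Fallow: 4 of 7 neighbours ≥ 4, panics.
  Jarrow: 1 of 3 neighbours ≥ 1, panics.
  Marsh: 1 of 3 neighbours < 3, not yet.
Round 4 — no new panics; cascade stops.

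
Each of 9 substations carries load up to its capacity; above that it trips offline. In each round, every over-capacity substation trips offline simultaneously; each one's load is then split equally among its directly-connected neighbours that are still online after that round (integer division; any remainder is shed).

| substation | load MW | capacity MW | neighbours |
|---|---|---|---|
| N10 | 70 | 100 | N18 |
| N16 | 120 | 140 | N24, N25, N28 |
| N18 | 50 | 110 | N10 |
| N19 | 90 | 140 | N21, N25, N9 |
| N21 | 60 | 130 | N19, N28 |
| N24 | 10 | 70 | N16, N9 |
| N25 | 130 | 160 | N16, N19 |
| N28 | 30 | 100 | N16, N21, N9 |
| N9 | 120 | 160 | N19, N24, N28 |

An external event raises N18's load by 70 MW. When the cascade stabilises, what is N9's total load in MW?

Round 1 — N18 at 120 > 110. N18 trips offline.
  N18 sheds 120 MW to N10: 120 each.
    N10: 70+120 = 190 > 100
Round 2 — N10 trips offline.
  N10 sheds 190 MW: no online neighbours, lost.
No further trips.

120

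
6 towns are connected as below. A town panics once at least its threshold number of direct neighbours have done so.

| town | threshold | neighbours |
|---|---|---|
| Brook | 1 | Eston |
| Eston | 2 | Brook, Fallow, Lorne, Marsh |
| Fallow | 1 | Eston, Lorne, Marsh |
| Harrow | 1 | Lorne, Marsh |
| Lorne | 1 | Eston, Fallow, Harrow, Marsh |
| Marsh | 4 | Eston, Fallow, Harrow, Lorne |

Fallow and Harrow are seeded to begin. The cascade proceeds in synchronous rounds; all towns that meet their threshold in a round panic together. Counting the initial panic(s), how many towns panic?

Round 1 — Fallow, Harrow panic (initial).
Round 2 — checking thresholds:
  Eston: 1 of 4 neighbours < 2, not yet.
  Lorne: 2 of 4 neighbours ≥ 1, panics.
  Marsh: 2 of 4 neighbours < 4, not yet.
Round 3 — checking thresholds:
  Eston: 2 of 4 neighbours ≥ 2, panics.
  Marsh: 3 of 4 neighbours < 4, not yet.
Round 4 — checking thresholds:
  Brook: 1 of 1 neighbours ≥ 1, panics.
  Marsh: 4 of 4 neighbours ≥ 4, panics.
Round 5 — no new panics; cascade stops.

6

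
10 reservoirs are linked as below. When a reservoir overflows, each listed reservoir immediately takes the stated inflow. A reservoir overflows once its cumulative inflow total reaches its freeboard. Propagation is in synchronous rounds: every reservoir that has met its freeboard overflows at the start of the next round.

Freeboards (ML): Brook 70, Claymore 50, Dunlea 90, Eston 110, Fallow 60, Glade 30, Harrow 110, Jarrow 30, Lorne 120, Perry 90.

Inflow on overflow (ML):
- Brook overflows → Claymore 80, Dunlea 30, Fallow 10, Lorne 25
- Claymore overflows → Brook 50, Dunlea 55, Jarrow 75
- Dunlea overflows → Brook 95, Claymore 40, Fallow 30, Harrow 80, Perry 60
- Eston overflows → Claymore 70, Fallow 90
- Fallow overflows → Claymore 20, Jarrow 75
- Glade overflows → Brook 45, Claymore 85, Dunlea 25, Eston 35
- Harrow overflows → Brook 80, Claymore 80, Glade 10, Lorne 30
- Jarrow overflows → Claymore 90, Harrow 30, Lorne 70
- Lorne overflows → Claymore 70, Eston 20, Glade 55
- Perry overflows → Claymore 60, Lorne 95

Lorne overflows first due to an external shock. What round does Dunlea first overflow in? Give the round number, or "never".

4

Round 1 — Lorne overflows (initial).
  Claymore: +70 → 70 ≥ 50
  Eston: +20 → 20 < 110
  Glade: +55 → 55 ≥ 30
Round 2 — Claymore, Glade overflow.
  Brook: +50+45 → 95 ≥ 70
  Dunlea: +55+25 → 80 < 90
  Eston: +35 → 55 < 110
  Jarrow: +75 → 75 ≥ 30
Round 3 — Brook, Jarrow overflow.
  Dunlea: +30 → 110 ≥ 90
  Fallow: +10 → 10 < 60
  Harrow: +30 → 30 < 110
Round 4 — Dunlea overflows.
  Fallow: +30 → 40 < 60
  Harrow: +80 → 110 ≥ 110
  Perry: +60 → 60 < 90
Round 5 — Harrow overflows.
No further overflows.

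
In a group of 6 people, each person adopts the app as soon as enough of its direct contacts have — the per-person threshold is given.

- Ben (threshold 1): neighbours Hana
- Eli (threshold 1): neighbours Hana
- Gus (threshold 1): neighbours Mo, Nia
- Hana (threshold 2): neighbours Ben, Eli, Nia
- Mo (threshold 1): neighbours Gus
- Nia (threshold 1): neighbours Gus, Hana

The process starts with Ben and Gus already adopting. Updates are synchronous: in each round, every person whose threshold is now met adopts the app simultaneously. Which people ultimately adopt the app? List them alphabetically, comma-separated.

Ben, Eli, Gus, Hana, Mo, Nia

Round 1 — Ben, Gus adopt the app (initial).
Round 2 — checking thresholds:
  Hana: 1 of 3 neighbours < 2, holds.
  Mo: 1 of 1 neighbours ≥ 1, adopts the app.
  Nia: 1 of 2 neighbours ≥ 1, adopts the app.
Round 3 — checking thresholds:
  Hana: 2 of 3 neighbours ≥ 2, adopts the app.
Round 4 — checking thresholds:
  Eli: 1 of 1 neighbours ≥ 1, adopts the app.
Round 5 — no new adoptions; cascade stops.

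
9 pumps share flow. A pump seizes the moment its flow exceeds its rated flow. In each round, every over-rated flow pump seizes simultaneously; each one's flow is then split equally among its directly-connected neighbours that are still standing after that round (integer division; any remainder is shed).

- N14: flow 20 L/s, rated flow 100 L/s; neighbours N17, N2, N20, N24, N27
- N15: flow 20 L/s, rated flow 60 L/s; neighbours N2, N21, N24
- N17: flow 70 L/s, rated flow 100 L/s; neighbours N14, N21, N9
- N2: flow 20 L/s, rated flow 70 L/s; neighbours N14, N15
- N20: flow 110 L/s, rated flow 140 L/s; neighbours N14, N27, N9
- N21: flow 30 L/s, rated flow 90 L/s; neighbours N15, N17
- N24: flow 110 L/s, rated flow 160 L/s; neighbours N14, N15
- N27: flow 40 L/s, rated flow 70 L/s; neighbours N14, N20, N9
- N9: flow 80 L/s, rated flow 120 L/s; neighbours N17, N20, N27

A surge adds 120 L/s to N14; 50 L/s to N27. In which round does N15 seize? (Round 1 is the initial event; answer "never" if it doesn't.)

Round 1 — N14 at 140 > 100; N27 at 90 > 70. N14, N27 seize.
  N14 sheds 140 L/s to N17, N2, N20, N24: 35 each.
    N17: 70+35 = 105 > 100
    N2: 20+35 = 55 ≤ 70
    N20: 110+35 = 145 > 140
    N24: 110+35 = 145 ≤ 160
  N27 sheds 90 L/s to N20, N9: 45 each.
    N20: 145+45 = 190 > 140
    N9: 80+45 = 125 > 120
Round 2 — N17, N20, N9 seize.
  N17 sheds 105 L/s to N21: 105 each.
    N21: 30+105 = 135 > 90
  N20 sheds 190 L/s: no online neighbours, lost.
  N9 sheds 125 L/s: no online neighbours, lost.
Round 3 — N21 seizes.
  N21 sheds 135 L/s to N15: 135 each.
    N15: 20+135 = 155 > 60
Round 4 — N15 seizes.
  N15 sheds 155 L/s to N2, N24: 77 each (1 lost).
    N2: 55+77 = 132 > 70
    N24: 145+77 = 222 > 160
Round 5 — N2, N24 seize.
  N2 sheds 132 L/s: no online neighbours, lost.
  N24 sheds 222 L/s: no online neighbours, lost.
No further seizures.

4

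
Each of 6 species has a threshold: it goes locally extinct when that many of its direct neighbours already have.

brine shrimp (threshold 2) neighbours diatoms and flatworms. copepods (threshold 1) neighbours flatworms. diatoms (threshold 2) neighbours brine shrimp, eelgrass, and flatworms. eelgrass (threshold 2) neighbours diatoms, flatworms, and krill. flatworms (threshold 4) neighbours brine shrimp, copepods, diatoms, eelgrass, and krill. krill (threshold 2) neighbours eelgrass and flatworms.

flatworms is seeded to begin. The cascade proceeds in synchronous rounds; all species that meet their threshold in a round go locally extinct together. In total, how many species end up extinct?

Round 1 — flatworms goes locally extinct (initial).
Round 2 — checking thresholds:
  brine shrimp: 1 of 2 neighbours < 2, holds.
  copepods: 1 of 1 neighbours ≥ 1, goes locally extinct.
  diatoms: 1 of 3 neighbours < 2, holds.
  eelgrass: 1 of 3 neighbours < 2, holds.
  krill: 1 of 2 neighbours < 2, holds.
Round 3 — no new extinctions; cascade stops.

2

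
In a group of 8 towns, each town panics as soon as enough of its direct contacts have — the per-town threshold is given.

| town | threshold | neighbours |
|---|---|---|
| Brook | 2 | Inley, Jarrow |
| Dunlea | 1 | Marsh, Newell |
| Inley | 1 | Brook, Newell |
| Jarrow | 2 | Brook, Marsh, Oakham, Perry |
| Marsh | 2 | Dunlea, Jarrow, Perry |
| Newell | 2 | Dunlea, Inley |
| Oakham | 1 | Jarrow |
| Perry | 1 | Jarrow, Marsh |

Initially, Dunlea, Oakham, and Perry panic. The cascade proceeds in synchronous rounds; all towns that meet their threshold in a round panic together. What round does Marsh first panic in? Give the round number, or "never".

Round 1 — Dunlea, Oakham, Perry panic (initial).
Round 2 — checking thresholds:
  Jarrow: 2 of 4 neighbours ≥ 2, panics.
  Marsh: 2 of 3 neighbours ≥ 2, panics.
  Newell: 1 of 2 neighbours < 2, below threshold.
Round 3 — no new panics; cascade stops.

2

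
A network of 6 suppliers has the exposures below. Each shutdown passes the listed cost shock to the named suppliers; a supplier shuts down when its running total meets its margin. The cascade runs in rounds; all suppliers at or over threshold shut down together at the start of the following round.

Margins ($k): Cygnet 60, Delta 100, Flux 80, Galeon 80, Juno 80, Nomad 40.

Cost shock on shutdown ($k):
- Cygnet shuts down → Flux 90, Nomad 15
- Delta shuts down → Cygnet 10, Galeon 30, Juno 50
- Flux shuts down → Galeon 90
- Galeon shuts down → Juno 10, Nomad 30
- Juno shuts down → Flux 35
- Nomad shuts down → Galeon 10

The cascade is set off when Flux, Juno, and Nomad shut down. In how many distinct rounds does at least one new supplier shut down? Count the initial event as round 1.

Round 1 — Flux, Juno, Nomad shut down (initial).
  Galeon: +90+10 → 100 ≥ 80
Round 2 — Galeon shuts down.
No further shutdowns.

2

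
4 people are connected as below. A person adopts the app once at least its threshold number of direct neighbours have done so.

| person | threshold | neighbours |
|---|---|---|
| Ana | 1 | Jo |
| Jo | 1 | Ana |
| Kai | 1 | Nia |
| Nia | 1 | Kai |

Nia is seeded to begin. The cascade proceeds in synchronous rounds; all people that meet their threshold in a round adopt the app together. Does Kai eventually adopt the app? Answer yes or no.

yes

Round 1 — Nia adopts the app (initial).
Round 2 — checking thresholds:
  Kai: 1 of 1 neighbours ≥ 1, adopts the app.
Round 3 — no new adoptions; cascade stops.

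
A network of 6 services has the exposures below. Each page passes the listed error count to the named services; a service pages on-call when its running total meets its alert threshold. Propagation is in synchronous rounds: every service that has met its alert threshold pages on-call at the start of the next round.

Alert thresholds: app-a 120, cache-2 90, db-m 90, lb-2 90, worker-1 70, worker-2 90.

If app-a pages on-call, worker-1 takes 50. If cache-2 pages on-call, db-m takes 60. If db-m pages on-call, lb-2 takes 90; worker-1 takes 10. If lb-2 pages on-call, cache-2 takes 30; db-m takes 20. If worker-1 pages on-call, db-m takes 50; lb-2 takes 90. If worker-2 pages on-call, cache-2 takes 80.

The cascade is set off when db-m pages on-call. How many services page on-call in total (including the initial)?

2

Round 1 — db-m pages on-call (initial).
  lb-2: +90 → 90 ≥ 90
  worker-1: +10 → 10 < 70
Round 2 — lb-2 pages on-call.
  cache-2: +30 → 30 < 90
No further pages.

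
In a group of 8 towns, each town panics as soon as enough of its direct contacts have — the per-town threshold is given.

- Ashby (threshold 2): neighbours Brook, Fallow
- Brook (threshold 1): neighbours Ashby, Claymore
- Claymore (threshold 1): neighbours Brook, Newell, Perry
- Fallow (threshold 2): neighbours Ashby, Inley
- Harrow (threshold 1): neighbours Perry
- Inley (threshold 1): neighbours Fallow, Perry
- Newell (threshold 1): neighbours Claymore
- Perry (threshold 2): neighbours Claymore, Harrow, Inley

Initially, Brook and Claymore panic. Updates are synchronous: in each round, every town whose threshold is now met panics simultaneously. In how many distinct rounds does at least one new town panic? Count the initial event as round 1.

Round 1 — Brook, Claymore panic (initial).
Round 2 — checking thresholds:
  Ashby: 1 of 2 neighbours < 2, not yet.
  Newell: 1 of 1 neighbours ≥ 1, panics.
  Perry: 1 of 3 neighbours < 2, not yet.
Round 3 — no new panics; cascade stops.

2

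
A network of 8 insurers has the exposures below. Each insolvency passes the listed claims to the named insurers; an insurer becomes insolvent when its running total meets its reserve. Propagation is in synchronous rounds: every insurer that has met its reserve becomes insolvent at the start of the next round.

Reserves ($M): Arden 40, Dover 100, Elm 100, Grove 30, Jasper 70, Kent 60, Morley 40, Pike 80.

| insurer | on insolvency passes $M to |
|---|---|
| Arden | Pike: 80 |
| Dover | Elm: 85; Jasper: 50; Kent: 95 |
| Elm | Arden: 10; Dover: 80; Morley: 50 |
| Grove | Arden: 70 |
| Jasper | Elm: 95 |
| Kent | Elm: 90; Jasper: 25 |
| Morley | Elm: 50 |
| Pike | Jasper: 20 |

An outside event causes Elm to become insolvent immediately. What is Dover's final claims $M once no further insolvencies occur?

Round 1 — Elm becomes insolvent (initial).
  Arden: +10 → 10 < 40
  Dover: +80 → 80 < 100
  Morley: +50 → 50 ≥ 40
Round 2 — Morley becomes insolvent.
No further insolvencies.

80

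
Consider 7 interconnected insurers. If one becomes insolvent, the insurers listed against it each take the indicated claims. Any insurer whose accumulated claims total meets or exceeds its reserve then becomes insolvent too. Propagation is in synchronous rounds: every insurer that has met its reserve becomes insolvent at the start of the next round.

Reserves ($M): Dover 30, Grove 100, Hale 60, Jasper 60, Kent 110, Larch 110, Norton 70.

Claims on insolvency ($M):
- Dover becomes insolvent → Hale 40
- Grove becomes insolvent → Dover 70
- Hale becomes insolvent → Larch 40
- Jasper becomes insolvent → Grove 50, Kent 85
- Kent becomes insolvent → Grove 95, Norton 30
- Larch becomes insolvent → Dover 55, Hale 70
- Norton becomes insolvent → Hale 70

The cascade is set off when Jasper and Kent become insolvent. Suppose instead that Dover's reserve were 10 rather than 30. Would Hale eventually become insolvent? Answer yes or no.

With Dover's reserve at 10:
Round 1 — Jasper, Kent become insolvent (initial).
  Grove: +50+95 → 145 ≥ 100
  Norton: +30 → 30 < 70
Round 2 — Grove becomes insolvent.
  Dover: +70 → 70 ≥ 10
Round 3 — Dover becomes insolvent.
  Hale: +40 → 40 < 60
No further insolvencies.

no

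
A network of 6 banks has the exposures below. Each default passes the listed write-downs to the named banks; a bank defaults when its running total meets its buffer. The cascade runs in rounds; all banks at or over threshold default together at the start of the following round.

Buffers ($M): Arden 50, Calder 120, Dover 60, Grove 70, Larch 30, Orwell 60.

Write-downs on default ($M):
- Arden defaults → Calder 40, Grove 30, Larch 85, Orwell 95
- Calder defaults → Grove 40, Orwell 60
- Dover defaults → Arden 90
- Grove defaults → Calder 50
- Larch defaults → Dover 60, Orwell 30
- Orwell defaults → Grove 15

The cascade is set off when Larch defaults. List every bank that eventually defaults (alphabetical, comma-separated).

Arden, Dover, Larch, Orwell

Round 1 — Larch defaults (initial).
  Dover: +60 → 60 ≥ 60
  Orwell: +30 → 30 < 60
Round 2 — Dover defaults.
  Arden: +90 → 90 ≥ 50
Round 3 — Arden defaults.
  Calder: +40 → 40 < 120
  Grove: +30 → 30 < 70
  Orwell: +95 → 125 ≥ 60
Round 4 — Orwell defaults.
  Grove: +15 → 45 < 70
No further defaults.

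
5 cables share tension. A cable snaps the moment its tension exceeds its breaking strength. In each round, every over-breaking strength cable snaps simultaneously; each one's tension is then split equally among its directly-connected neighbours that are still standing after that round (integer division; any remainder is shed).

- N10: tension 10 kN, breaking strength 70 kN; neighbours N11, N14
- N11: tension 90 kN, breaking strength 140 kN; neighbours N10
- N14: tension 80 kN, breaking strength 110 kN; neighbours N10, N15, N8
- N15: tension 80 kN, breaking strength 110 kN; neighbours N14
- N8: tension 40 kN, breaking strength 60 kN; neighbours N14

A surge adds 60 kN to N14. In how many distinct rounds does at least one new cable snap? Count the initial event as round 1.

Round 1 — N14 at 140 > 110. N14 snaps.
  N14 sheds 140 kN to N10, N15, N8: 46 each (2 lost).
    N10: 10+46 = 56 ≤ 70
    N15: 80+46 = 126 > 110
    N8: 40+46 = 86 > 60
Round 2 — N15, N8 snap.
  N15 sheds 126 kN: no online neighbours, lost.
  N8 sheds 86 kN: no online neighbours, lost.
No further breaks.

2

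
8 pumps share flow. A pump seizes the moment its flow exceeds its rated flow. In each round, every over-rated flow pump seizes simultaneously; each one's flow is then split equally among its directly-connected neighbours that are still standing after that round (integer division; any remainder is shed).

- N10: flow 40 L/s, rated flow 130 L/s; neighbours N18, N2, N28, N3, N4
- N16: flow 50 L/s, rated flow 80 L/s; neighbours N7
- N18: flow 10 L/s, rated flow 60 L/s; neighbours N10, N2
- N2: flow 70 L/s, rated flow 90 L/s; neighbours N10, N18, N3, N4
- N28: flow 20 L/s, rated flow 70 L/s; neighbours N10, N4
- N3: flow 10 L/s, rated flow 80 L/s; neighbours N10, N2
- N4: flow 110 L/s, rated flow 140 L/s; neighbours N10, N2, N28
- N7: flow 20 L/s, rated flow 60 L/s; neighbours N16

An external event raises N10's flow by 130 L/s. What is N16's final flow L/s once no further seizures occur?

Round 1 — N10 at 170 > 130. N10 seizes.
  N10 sheds 170 L/s to N18, N2, N28, N3, N4: 34 each.
    N18: 10+34 = 44 ≤ 60
    N2: 70+34 = 104 > 90
    N28: 20+34 = 54 ≤ 70
    N3: 10+34 = 44 ≤ 80
    N4: 110+34 = 144 > 140
Round 2 — N2, N4 seize.
  N2 sheds 104 L/s to N18, N3: 52 each.
    N18: 44+52 = 96 > 60
    N3: 44+52 = 96 > 80
  N4 sheds 144 L/s to N28: 144 each.
    N28: 54+144 = 198 > 70
Round 3 — N18, N28, N3 seize.
  N18 sheds 96 L/s: no online neighbours, lost.
  N28 sheds 198 L/s: no online neighbours, lost.
  N3 sheds 96 L/s: no online neighbours, lost.
No further seizures.

50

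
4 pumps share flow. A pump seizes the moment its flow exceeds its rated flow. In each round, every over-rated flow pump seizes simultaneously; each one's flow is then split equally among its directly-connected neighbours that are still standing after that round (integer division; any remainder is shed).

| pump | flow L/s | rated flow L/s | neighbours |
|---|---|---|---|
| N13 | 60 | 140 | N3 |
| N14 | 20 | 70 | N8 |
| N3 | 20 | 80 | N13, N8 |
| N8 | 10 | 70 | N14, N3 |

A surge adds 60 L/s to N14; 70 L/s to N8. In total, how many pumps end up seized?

Round 1 — N14 at 80 > 70; N8 at 80 > 70. N14, N8 seize.
  N14 sheds 80 L/s: no online neighbours, lost.
  N8 sheds 80 L/s to N3: 80 each.
    N3: 20+80 = 100 > 80
Round 2 — N3 seizes.
  N3 sheds 100 L/s to N13: 100 each.
    N13: 60+100 = 160 > 140
Round 3 — N13 seizes.
  N13 sheds 160 L/s: no online neighbours, lost.
No further seizures.

4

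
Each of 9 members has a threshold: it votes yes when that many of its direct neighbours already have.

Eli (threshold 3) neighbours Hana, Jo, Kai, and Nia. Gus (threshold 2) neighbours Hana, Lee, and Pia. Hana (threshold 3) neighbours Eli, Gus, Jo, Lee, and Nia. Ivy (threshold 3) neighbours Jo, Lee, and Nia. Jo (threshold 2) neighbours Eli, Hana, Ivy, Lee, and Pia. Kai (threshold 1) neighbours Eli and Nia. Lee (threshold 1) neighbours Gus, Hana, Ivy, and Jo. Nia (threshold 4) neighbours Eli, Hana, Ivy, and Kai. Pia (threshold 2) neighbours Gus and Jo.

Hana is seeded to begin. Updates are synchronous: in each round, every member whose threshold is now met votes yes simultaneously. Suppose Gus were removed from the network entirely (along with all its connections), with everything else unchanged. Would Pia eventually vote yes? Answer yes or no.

no

With Gus removed:
Round 1 — Hana votes yes (initial).
Round 2 — checking thresholds:
  Eli: 1 of 4 neighbours < 3, holds.
  Jo: 1 of 5 neighbours < 2, holds.
  Lee: 1 of 3 neighbours ≥ 1, votes yes.
  Nia: 1 of 4 neighbours < 4, holds.
Round 3 — checking thresholds:
  Eli: 1 of 4 neighbours < 3, holds.
  Ivy: 1 of 3 neighbours < 3, holds.
  Jo: 2 of 5 neighbours ≥ 2, votes yes.
  Nia: 1 of 4 neighbours < 4, holds.
Round 4 — no new yes votes; cascade stops.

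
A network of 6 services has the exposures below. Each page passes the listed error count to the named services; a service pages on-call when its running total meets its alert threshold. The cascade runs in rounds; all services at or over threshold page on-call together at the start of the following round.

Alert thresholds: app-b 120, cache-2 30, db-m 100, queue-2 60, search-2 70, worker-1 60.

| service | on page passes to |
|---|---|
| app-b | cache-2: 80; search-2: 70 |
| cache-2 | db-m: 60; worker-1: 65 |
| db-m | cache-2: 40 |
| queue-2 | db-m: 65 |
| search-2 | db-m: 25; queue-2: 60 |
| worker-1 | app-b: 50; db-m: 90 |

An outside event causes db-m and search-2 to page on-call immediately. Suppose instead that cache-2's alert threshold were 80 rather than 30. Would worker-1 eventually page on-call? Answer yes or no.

With cache-2's alert threshold at 80:
Round 1 — db-m, search-2 page on-call (initial).
  cache-2: +40 → 40 < 80
  queue-2: +60 → 60 ≥ 60
Round 2 — queue-2 pages on-call.
No further pages.

no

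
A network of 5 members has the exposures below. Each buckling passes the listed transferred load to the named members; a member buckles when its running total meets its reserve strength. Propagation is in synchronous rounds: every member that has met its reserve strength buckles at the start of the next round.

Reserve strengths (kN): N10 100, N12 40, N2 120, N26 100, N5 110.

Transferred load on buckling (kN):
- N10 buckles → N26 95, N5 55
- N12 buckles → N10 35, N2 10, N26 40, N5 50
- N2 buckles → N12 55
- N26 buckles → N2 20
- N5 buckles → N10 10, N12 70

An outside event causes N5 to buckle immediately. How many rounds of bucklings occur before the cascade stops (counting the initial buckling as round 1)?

Round 1 — N5 buckles (initial).
  N10: +10 → 10 < 100
  N12: +70 → 70 ≥ 40
Round 2 — N12 buckles.
  N10: +35 → 45 < 100
  N2: +10 → 10 < 120
  N26: +40 → 40 < 100
No further bucklings.

2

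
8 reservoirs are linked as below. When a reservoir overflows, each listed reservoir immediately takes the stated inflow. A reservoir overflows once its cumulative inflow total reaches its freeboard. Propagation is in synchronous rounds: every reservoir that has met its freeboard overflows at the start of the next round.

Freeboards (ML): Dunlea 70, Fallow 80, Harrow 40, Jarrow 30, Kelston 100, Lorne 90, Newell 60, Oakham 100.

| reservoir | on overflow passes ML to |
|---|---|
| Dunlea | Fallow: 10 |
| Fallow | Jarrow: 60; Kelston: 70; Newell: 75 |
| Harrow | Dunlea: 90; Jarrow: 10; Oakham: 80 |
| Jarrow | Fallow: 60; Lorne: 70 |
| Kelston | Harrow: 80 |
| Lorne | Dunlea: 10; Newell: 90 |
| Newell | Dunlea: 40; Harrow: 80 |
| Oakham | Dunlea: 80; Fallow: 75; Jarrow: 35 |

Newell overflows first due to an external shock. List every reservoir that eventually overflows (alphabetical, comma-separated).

Dunlea, Harrow, Newell

Round 1 — Newell overflows (initial).
  Dunlea: +40 → 40 < 70
  Harrow: +80 → 80 ≥ 40
Round 2 — Harrow overflows.
  Dunlea: +90 → 130 ≥ 70
  Jarrow: +10 → 10 < 30
  Oakham: +80 → 80 < 100
Round 3 — Dunlea overflows.
  Fallow: +10 → 10 < 80
No further overflows.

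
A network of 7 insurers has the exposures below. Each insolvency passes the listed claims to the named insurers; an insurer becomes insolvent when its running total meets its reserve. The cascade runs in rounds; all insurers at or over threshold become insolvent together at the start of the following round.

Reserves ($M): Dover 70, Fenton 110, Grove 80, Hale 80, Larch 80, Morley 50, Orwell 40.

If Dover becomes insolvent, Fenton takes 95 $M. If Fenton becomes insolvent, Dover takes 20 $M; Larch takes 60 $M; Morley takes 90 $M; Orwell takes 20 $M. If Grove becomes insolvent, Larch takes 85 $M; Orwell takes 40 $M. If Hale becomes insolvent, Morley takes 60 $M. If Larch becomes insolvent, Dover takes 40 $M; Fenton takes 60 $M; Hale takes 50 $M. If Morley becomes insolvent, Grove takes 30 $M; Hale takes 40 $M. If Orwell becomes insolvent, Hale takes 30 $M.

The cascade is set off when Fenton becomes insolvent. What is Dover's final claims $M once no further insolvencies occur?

20

Round 1 — Fenton becomes insolvent (initial).
  Dover: +20 → 20 < 70
  Larch: +60 → 60 < 80
  Morley: +90 → 90 ≥ 50
  Orwell: +20 → 20 < 40
Round 2 — Morley becomes insolvent.
  Grove: +30 → 30 < 80
  Hale: +40 → 40 < 80
No further insolvencies.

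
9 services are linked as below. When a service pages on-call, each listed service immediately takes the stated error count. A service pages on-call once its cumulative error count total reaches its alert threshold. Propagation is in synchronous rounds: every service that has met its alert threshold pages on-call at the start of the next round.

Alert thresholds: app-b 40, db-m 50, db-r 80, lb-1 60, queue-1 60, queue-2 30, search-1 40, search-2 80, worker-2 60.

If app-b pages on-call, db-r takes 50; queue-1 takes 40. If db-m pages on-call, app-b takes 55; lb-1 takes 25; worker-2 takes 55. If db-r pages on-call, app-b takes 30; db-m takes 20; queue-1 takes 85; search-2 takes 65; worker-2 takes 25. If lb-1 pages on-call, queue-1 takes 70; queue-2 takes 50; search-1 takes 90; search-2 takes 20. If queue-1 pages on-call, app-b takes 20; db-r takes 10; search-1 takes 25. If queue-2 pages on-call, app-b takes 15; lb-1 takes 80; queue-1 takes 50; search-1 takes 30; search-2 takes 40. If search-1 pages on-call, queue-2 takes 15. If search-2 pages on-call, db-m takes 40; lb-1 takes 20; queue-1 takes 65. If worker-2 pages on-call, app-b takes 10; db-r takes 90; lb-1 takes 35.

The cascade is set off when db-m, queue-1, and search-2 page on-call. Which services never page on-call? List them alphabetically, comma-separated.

Round 1 — db-m, queue-1, search-2 page on-call (initial).
  app-b: +55+20 → 75 ≥ 40
  db-r: +10 → 10 < 80
  lb-1: +25+20 → 45 < 60
  search-1: +25 → 25 < 40
  worker-2: +55 → 55 < 60
Round 2 — app-b pages on-call.
  db-r: +50 → 60 < 80
No further pages.

db-r, lb-1, queue-2, search-1, worker-2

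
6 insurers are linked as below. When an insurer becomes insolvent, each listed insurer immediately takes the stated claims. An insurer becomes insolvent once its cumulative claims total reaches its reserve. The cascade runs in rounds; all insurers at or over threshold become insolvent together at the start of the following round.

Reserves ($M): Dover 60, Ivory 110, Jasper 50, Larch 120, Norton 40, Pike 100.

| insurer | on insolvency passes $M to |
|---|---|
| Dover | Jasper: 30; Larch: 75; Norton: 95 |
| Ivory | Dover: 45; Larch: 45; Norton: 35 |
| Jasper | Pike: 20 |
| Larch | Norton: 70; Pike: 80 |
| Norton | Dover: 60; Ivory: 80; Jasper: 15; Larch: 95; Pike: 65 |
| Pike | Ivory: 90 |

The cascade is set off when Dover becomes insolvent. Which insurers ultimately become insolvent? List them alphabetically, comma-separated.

Round 1 — Dover becomes insolvent (initial).
  Jasper: +30 → 30 < 50
  Larch: +75 → 75 < 120
  Norton: +95 → 95 ≥ 40
Round 2 — Norton becomes insolvent.
  Ivory: +80 → 80 < 110
  Jasper: +15 → 45 < 50
  Larch: +95 → 170 ≥ 120
  Pike: +65 → 65 < 100
Round 3 — Larch becomes insolvent.
  Pike: +80 → 145 ≥ 100
Round 4 — Pike becomes insolvent.
  Ivory: +90 → 170 ≥ 110
Round 5 — Ivory becomes insolvent.
No further insolvencies.

Dover, Ivory, Larch, Norton, Pike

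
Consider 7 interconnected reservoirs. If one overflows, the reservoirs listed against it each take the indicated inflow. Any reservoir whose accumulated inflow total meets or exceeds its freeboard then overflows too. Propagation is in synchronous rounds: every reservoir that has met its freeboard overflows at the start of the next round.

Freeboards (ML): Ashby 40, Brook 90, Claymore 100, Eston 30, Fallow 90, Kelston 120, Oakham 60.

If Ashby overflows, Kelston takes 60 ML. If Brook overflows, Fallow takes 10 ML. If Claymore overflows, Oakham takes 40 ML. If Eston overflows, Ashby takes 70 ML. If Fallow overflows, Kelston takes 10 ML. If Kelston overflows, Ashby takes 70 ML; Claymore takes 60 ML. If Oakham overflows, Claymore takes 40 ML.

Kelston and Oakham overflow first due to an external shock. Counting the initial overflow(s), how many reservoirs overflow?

4

Round 1 — Kelston, Oakham overflow (initial).
  Ashby: +70 → 70 ≥ 40
  Claymore: +60+40 → 100 ≥ 100
Round 2 — Ashby, Claymore overflow.
No further overflows.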